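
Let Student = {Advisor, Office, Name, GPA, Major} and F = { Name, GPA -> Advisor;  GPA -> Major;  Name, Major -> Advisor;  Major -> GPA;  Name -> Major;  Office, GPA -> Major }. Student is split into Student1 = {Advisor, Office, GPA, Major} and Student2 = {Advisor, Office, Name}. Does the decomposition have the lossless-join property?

Common attributes: Student1 ∩ Student2 = {Advisor, Office}.
No dependency enlarges {Advisor, Office}, so (Advisor, Office)⁺ = {Advisor, Office}.
The closure contains neither all of Student1 = {Advisor, Office, GPA, Major} nor all of Student2 = {Advisor, Office, Name}, so the common attributes are not a superkey of either fragment. The join is lossy.

No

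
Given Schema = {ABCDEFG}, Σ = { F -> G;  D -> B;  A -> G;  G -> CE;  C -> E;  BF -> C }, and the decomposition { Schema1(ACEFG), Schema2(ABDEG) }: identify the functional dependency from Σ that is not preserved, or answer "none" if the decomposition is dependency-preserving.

none

F → G lies within Schema1.
D → B lies within Schema2.
A → G lies within Schema1.
G → CE lies within Schema1.
C → E lies within Schema1.
BF → C: restricted closure across fragments reaches C.
Every dependency is enforceable on the fragments, so the decomposition is dependency-preserving.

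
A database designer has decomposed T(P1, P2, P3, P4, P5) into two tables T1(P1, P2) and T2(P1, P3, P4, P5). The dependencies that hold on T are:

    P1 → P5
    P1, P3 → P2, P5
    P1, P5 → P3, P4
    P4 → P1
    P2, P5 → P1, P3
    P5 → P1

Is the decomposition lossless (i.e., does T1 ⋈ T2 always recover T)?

Yes

Common attributes: T1 ∩ T2 = {P1}.
Closure of {P1}: P1 → P5 applies, adding P5; P1, P5 → P3, P4 applies, adding P3, P4; P1, P3 → P2, P5 applies, adding P2. So (P1)⁺ = {P1, P2, P3, P4, P5}.
This closure contains every attribute of T1, so T1 ∩ T2 → T1. The join is lossless.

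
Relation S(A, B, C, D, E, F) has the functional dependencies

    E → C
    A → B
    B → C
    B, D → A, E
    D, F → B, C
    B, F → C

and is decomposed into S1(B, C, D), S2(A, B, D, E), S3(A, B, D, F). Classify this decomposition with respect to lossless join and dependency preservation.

Lossless test (chase): Rows 1 and 2 agree on B; apply B→C and equate their C entries. Rows 1 and 3 agree on B; apply B→C and equate their C entries. Rows 1 and 2 agree on B, D; apply B, D→A, E and equate their A, E entries. Rows 1 and 3 agree on B, D; apply B, D→A, E and equate their A, E entries. Row 3 is now all distinguished symbols — the join is lossless.
Dependency preservation: the restricted closure of {E} across the fragments never reaches {C}, so E → C cannot be enforced without a join — not preserved.

lossless but not dependency-preserving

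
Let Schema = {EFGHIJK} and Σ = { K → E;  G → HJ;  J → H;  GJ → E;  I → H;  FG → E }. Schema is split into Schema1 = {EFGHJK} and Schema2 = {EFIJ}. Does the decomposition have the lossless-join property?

Common attributes: Schema1 ∩ Schema2 = {EFJ}.
Closure of {EFJ}: J → H applies, adding H. So (EFJ)⁺ = {EFHJ}.
The closure contains neither all of Schema1 = {EFGHJK} nor all of Schema2 = {EFIJ}, so the common attributes are not a superkey of either fragment. The join is lossy.

No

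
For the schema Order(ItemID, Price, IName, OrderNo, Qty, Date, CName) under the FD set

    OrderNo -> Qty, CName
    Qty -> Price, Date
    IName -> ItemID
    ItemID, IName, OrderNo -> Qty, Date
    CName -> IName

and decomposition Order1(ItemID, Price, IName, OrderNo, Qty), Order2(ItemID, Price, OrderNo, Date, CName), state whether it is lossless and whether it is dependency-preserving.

lossless but not dependency-preserving

Lossless test: (ItemID, Price, OrderNo)⁺ = {ItemID, Price, IName, OrderNo, Qty, Date, CName}, which contains all of one fragment — lossless.
Dependency preservation: the restricted closure of {Qty} across the fragments never reaches {Price, Date}, so Qty → Price, Date cannot be enforced without a join — not preserved.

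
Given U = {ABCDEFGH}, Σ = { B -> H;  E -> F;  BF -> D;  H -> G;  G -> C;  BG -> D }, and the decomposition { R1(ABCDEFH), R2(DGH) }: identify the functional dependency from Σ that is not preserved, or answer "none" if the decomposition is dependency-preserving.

Check G → C: no single fragment contains all of {CG}, and the restricted closure of {G} across the fragments never reaches {C}.
B → H is preserved.
E → F is preserved.
BF → D is preserved.
H → G is preserved.
BG → D is preserved.

G -> C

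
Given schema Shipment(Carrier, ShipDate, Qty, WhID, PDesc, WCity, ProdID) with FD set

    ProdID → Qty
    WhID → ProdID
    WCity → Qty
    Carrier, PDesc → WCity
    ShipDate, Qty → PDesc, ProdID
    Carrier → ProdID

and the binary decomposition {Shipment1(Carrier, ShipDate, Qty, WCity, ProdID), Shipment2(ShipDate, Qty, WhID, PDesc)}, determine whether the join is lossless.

No

Common attributes: Shipment1 ∩ Shipment2 = {ShipDate, Qty}.
Closure of {ShipDate, Qty}: ShipDate, Qty → PDesc, ProdID applies, adding PDesc, ProdID. So (ShipDate, Qty)⁺ = {ShipDate, Qty, PDesc, ProdID}.
The closure contains neither all of Shipment1 = {Carrier, ShipDate, Qty, WCity, ProdID} nor all of Shipment2 = {ShipDate, Qty, WhID, PDesc}, so the common attributes are not a superkey of either fragment. The join is lossy.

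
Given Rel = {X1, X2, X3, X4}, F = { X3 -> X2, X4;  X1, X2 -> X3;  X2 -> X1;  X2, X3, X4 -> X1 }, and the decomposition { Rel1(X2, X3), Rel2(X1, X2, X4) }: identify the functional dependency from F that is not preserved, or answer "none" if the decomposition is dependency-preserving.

X3 → X2, X4: restricted closure across fragments reaches X2, X4.
X1, X2 → X3: restricted closure across fragments reaches X3.
X2 → X1 lies within Rel2.
X2, X3, X4 → X1: restricted closure across fragments reaches X1.
Every dependency is enforceable on the fragments, so the decomposition is dependency-preserving.

none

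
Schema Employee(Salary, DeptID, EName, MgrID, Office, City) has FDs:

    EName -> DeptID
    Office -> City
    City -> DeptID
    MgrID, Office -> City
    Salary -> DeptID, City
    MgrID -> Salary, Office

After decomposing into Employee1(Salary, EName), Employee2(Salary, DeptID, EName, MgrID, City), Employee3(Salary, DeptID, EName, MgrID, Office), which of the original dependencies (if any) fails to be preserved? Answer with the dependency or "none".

Office -> City

Check Office → City: no single fragment contains all of {Office, City}, and the restricted closure of {Office} across the fragments never reaches {City}.
EName → DeptID is preserved.
City → DeptID is preserved.
MgrID, Office → City is preserved.
Salary → DeptID, City is preserved.
MgrID → Salary, Office is preserved.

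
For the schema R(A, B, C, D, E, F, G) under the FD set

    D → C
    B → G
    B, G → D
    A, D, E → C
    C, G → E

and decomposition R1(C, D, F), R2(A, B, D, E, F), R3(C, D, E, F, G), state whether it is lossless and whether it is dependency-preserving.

lossy and not dependency-preserving

Lossless test (chase): Rows 1 and 2 agree on D; apply D→C and equate their C entries. No row becomes fully distinguished — the join is lossy.
Dependency preservation: the restricted closure of {B} across the fragments never reaches {G}, so B → G cannot be enforced without a join — not preserved.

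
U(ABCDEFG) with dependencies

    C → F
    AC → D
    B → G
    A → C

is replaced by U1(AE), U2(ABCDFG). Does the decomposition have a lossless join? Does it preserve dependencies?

lossy but dependency-preserving

Lossless test: (A)⁺ = {ACDF}, which is a superkey of neither fragment — lossy.
Dependency preservation: every FD's attributes lie within a single fragment, so each can be enforced locally — preserved.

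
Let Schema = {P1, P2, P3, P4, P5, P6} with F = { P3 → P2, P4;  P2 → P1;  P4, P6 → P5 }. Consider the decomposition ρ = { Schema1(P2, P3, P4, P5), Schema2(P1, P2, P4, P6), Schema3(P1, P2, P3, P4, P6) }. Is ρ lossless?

No

Chase test. Columns are P1, P2, P3, P4, P5, P6; row i has aⱼ where attribute j ∈ Schemai, else bᵢⱼ.
Initial tableau (one row per fragment):
  row 1: b11 a2 a3 a4 a5 b16
  row 2: a1 a2 b23 a4 b25 a6
  row 3: a1 a2 a3 a4 b35 a6
Rows 1 and 2 agree on P2; apply P2→P1 and equate their P1 entries.
Rows 2 and 3 agree on P4, P6; apply P4, P6→P5 and equate their P5 entries.
No row becomes fully distinguished — the join is lossy.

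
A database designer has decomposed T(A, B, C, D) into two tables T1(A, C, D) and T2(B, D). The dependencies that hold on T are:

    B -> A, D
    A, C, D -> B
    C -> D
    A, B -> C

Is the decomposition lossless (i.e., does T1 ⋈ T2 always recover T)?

Common attributes: T1 ∩ T2 = {D}.
No dependency enlarges {D}, so (D)⁺ = {D}.
The closure contains neither all of T1 = {A, C, D} nor all of T2 = {B, D}, so the common attributes are not a superkey of either fragment. The join is lossy.

No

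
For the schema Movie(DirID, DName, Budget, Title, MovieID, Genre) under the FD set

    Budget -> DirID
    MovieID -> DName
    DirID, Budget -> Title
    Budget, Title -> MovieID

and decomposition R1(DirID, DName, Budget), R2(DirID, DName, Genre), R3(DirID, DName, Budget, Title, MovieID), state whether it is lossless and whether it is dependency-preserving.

Lossless test (chase): Rows 1 and 3 agree on DirID, Budget; apply DirID, Budget→Title and equate their Title entries. Rows 1 and 3 agree on Budget, Title; apply Budget, Title→MovieID and equate their MovieID entries. No row becomes fully distinguished — the join is lossy.
Dependency preservation: every FD's attributes lie within a single fragment, so each can be enforced locally — preserved.

lossy but dependency-preserving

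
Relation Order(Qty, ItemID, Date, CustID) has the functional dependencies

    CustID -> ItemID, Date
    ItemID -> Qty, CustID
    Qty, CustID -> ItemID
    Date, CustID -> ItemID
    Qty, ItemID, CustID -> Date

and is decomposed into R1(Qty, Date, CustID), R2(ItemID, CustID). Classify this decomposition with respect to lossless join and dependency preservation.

lossless and dependency-preserving

Lossless test: (CustID)⁺ = {Qty, ItemID, Date, CustID}, which contains all of one fragment — lossless.
Dependency preservation: CustID → ItemID, Date; ItemID → Qty, CustID; Qty, CustID → ItemID; Date, CustID → ItemID; Qty, ItemID, CustID → Date are not contained in any single fragment, but the restricted closure of each left-hand side across the fragments still reaches the right-hand side; the remaining FDs each lie inside some fragment. All dependencies are preserved.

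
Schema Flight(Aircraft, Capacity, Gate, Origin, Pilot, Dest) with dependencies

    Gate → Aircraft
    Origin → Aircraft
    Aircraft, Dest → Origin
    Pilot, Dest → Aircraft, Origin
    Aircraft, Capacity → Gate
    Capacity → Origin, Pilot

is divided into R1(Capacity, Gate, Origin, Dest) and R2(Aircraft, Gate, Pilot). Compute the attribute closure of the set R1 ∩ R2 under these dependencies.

Aircraft, Gate

R1 ∩ R2 = {Gate}.
Gate → Aircraft applies, adding Aircraft
Closure: {Aircraft, Gate}.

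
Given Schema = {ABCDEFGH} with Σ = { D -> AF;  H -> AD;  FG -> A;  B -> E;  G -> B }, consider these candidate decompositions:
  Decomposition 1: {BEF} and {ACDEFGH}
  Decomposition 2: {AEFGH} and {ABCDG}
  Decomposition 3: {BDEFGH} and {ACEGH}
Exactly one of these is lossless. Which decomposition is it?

Decomposition 3

Decomposition 1: common = {EF}, closure = {EF} → lossy.
Decomposition 2: common = {AG}, closure = {ABEG} → lossy.
Decomposition 3: common = {EGH}, closure = {ABDEFGH} → lossless.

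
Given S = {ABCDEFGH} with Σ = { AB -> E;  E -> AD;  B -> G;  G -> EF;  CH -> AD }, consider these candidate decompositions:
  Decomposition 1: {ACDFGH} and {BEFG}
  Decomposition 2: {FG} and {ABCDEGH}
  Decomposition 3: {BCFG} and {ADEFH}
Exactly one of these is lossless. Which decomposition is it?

Decomposition 2

Decomposition 1: common = {FG}, closure = {ADEFG} → lossy.
Decomposition 2: common = {G}, closure = {ADEFG} → lossless.
Decomposition 3: common = {F}, closure = {F} → lossy.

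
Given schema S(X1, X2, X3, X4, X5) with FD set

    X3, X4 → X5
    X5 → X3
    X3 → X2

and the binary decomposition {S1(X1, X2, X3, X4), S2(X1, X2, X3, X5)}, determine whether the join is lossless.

No

Common attributes: S1 ∩ S2 = {X1, X2, X3}.
No dependency enlarges {X1, X2, X3}, so (X1, X2, X3)⁺ = {X1, X2, X3}.
The closure contains neither all of S1 = {X1, X2, X3, X4} nor all of S2 = {X1, X2, X3, X5}, so the common attributes are not a superkey of either fragment. The join is lossy.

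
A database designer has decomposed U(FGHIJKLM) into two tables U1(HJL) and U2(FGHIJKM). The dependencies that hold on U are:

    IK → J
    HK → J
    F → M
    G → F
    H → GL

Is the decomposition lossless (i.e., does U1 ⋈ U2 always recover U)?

Yes

Common attributes: U1 ∩ U2 = {HJ}.
Closure of {HJ}: H → GL applies, adding GL; G → F applies, adding F; F → M applies, adding M. So (HJ)⁺ = {FGHJLM}.
This closure contains every attribute of U1, so U1 ∩ U2 → U1. The join is lossless.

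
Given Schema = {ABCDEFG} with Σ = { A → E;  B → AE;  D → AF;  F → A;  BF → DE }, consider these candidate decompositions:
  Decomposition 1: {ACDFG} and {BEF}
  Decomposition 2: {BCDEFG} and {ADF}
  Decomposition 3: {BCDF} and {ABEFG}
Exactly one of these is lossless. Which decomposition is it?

Decomposition 1: common = {F}, closure = {AEF} → lossy.
Decomposition 2: common = {DF}, closure = {ADEF} → lossless.
Decomposition 3: common = {BF}, closure = {ABDEF} → lossy.

Decomposition 2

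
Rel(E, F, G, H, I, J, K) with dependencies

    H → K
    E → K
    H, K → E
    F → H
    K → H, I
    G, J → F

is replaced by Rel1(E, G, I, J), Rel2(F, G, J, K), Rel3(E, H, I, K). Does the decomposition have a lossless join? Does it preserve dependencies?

Lossless test (chase): Rows 1 and 3 agree on E; apply E→K and equate their K entries. Rows 1 and 2 agree on K; apply K→H, I and equate their H, I entries. Rows 1 and 3 agree on K; apply K→H, I and equate their H, I entries. Rows 1 and 2 agree on G, J; apply G, J→F and equate their F entries. Rows 1 and 2 agree on H, K; apply H, K→E and equate their E entries. Row 1 is now all distinguished symbols — the join is lossless.
Dependency preservation: F → H is not contained in any single fragment, but the restricted closure of its left-hand side across the fragments still reaches the right-hand side; the remaining FDs each lie inside some fragment. All dependencies are preserved.

lossless and dependency-preserving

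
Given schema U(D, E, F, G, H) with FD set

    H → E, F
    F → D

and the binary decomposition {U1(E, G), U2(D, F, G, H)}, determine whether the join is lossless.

No

Common attributes: U1 ∩ U2 = {G}.
No dependency enlarges {G}, so (G)⁺ = {G}.
The closure contains neither all of U1 = {E, G} nor all of U2 = {D, F, G, H}, so the common attributes are not a superkey of either fragment. The join is lossy.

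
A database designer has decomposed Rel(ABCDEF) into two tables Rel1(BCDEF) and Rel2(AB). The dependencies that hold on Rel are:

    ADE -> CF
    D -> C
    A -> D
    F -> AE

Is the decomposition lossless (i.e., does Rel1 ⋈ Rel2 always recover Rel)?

Common attributes: Rel1 ∩ Rel2 = {B}.
No dependency enlarges {B}, so (B)⁺ = {B}.
The closure contains neither all of Rel1 = {BCDEF} nor all of Rel2 = {AB}, so the common attributes are not a superkey of either fragment. The join is lossy.

No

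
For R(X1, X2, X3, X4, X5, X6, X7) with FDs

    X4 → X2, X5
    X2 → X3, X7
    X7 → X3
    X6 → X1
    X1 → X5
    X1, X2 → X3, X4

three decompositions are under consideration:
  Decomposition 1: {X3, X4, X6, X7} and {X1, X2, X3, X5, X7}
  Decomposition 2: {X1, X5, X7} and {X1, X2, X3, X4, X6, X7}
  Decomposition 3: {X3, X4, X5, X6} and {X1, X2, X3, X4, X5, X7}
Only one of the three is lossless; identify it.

Decomposition 1: common = {X3, X7}, closure = {X3, X7} → lossy.
Decomposition 2: common = {X1, X7}, closure = {X1, X3, X5, X7} → lossless.
Decomposition 3: common = {X3, X4, X5}, closure = {X2, X3, X4, X5, X7} → lossy.

Decomposition 2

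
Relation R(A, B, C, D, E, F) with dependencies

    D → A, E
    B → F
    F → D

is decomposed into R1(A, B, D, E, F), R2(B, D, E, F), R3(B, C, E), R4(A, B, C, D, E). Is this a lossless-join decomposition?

Yes

Chase test. Columns are A, B, C, D, E, F; row i has aⱼ where attribute j ∈ Ri, else bᵢⱼ.
Initial tableau (one row per fragment):
  row 1: a1 a2 b13 a4 a5 a6
  row 2: b21 a2 b23 a4 a5 a6
  row 3: b31 a2 a3 b34 a5 b36
  row 4: a1 a2 a3 a4 a5 b46
Rows 1 and 2 agree on D; apply D→A, E and equate their A, E entries.
Rows 1 and 3 agree on B; apply B→F and equate their F entries.
Rows 1 and 4 agree on B; apply B→F and equate their F entries.
Rows 1 and 3 agree on F; apply F→D and equate their D entries.
Rows 1 and 3 agree on D; apply D→A, E and equate their A, E entries.
Row 3 is now all distinguished symbols — the join is lossless.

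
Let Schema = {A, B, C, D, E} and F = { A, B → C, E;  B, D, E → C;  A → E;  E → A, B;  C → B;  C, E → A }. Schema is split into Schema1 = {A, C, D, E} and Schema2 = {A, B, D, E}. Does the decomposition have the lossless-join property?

Common attributes: Schema1 ∩ Schema2 = {A, D, E}.
Closure of {A, D, E}: E → A, B applies, adding B; A, B → C, E applies, adding C. So (A, D, E)⁺ = {A, B, C, D, E}.
This closure contains every attribute of Schema1, so Schema1 ∩ Schema2 → Schema1. The join is lossless.

Yes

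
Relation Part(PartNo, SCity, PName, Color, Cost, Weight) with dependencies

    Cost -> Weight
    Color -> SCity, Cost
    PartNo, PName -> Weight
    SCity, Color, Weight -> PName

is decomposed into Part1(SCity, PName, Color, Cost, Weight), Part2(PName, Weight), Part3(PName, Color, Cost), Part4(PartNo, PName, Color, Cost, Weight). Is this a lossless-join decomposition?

Yes

Chase test. Columns are PartNo, SCity, PName, Color, Cost, Weight; row i has aⱼ where attribute j ∈ Parti, else bᵢⱼ.
Initial tableau (one row per fragment):
  row 1: b11 a2 a3 a4 a5 a6
  row 2: b21 b22 a3 b24 b25 a6
  row 3: b31 b32 a3 a4 a5 b36
  row 4: a1 b42 a3 a4 a5 a6
Rows 1 and 3 agree on Cost; apply Cost→Weight and equate their Weight entries.
Rows 1 and 3 agree on Color; apply Color→SCity, Cost and equate their SCity, Cost entries.
Rows 1 and 4 agree on Color; apply Color→SCity, Cost and equate their SCity, Cost entries.
Row 4 is now all distinguished symbols — the join is lossless.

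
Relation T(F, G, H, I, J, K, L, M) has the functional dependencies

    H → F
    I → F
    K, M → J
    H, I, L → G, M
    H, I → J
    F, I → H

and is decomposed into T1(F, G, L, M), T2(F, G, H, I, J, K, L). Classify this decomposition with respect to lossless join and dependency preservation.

lossy and not dependency-preserving

Lossless test: (F, G, L)⁺ = {F, G, L}, which is a superkey of neither fragment — lossy.
Dependency preservation: the restricted closure of {K, M} across the fragments never reaches {J}, so K, M → J cannot be enforced without a join — not preserved.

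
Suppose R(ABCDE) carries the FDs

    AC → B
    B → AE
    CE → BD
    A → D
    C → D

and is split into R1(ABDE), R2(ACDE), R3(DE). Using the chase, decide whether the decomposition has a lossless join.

Chase test. Columns are ABCDE; row i has aⱼ where attribute j ∈ Ri, else bᵢⱼ.
Initial tableau (one row per fragment):
  row 1: a1 a2 b13 a4 a5
  row 2: a1 b22 a3 a4 a5
  row 3: b31 b32 b33 a4 a5
No row becomes fully distinguished — the join is lossy.

No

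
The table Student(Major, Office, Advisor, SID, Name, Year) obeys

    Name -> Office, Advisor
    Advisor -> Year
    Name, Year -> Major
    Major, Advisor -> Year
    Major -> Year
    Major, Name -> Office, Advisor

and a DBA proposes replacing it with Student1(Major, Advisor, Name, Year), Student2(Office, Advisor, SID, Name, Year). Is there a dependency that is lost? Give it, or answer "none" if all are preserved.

Name → Office, Advisor lies within Student2.
Advisor → Year lies within Student1.
Name, Year → Major lies within Student1.
Major, Advisor → Year lies within Student1.
Major → Year lies within Student1.
Major, Name → Office, Advisor: restricted closure across fragments reaches Office, Advisor.
Every dependency is enforceable on the fragments, so the decomposition is dependency-preserving.

none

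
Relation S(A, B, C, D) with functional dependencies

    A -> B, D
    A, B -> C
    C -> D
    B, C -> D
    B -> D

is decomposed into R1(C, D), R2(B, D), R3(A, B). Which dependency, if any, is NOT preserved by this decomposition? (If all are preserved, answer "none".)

A, B -> C

Check A, B → C: no single fragment contains all of {A, B, C}, and the restricted closure of {A, B} across the fragments never reaches {C}.
A → B, D is preserved.
C → D is preserved.
B, C → D is preserved.
B → D is preserved.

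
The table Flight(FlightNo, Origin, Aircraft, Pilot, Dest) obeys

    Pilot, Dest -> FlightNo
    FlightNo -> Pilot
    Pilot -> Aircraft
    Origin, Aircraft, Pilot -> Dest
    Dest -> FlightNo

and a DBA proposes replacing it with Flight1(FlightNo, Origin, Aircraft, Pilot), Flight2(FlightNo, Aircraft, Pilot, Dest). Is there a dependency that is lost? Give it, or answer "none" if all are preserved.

Check Origin, Aircraft, Pilot → Dest: no single fragment contains all of {Origin, Aircraft, Pilot, Dest}, and the restricted closure of {Origin, Aircraft, Pilot} across the fragments never reaches {Dest}.
Pilot, Dest → FlightNo is preserved.
FlightNo → Pilot is preserved.
Pilot → Aircraft is preserved.
Dest → FlightNo is preserved.

Origin, Aircraft, Pilot -> Dest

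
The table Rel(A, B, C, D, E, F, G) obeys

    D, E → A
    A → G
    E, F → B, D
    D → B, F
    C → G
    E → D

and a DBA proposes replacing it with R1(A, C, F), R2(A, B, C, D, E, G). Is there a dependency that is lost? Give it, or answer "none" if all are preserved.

Check D → B, F: no single fragment contains all of {B, D, F}, and the restricted closure of {D} across the fragments never reaches {B, F}.
D, E → A is preserved.
A → G is preserved.
E, F → B, D is preserved.
C → G is preserved.
E → D is preserved.

D → B, F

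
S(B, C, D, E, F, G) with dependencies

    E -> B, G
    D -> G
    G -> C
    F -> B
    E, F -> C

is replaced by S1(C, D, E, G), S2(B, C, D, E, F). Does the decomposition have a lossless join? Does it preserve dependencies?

Lossless test: (C, D, E)⁺ = {B, C, D, E, G}, which contains all of one fragment — lossless.
Dependency preservation: E → B, G is not contained in any single fragment, but the restricted closure of its left-hand side across the fragments still reaches the right-hand side; the remaining FDs each lie inside some fragment. All dependencies are preserved.

lossless and dependency-preserving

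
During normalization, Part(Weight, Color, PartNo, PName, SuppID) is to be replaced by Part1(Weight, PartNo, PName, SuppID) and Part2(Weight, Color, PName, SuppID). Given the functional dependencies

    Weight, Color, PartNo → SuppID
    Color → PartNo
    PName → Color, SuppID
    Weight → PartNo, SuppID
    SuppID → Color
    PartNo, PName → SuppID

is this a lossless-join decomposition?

Common attributes: Part1 ∩ Part2 = {Weight, PName, SuppID}.
Closure of {Weight, PName, SuppID}: PName → Color, SuppID applies, adding Color; Weight → PartNo, SuppID applies, adding PartNo. So (Weight, PName, SuppID)⁺ = {Weight, Color, PartNo, PName, SuppID}.
This closure contains every attribute of Part1, so Part1 ∩ Part2 → Part1. The join is lossless.

Yes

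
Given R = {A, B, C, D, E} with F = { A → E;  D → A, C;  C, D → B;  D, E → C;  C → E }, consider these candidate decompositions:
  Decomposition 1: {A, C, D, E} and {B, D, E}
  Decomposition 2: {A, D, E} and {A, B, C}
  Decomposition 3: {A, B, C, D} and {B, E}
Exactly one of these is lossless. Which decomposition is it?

Decomposition 1

Decomposition 1: common = {D, E}, closure = {A, B, C, D, E} → lossless.
Decomposition 2: common = {A}, closure = {A, E} → lossy.
Decomposition 3: common = {B}, closure = {B} → lossy.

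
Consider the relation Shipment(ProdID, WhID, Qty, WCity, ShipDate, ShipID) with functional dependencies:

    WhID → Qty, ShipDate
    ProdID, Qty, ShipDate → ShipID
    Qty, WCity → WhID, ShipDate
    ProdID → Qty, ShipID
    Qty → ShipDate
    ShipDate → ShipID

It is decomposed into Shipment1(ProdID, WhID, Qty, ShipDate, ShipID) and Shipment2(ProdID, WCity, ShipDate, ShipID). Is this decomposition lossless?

No

Common attributes: Shipment1 ∩ Shipment2 = {ProdID, ShipDate, ShipID}.
Closure of {ProdID, ShipDate, ShipID}: ProdID → Qty, ShipID applies, adding Qty. So (ProdID, ShipDate, ShipID)⁺ = {ProdID, Qty, ShipDate, ShipID}.
The closure contains neither all of Shipment1 = {ProdID, WhID, Qty, ShipDate, ShipID} nor all of Shipment2 = {ProdID, WCity, ShipDate, ShipID}, so the common attributes are not a superkey of either fragment. The join is lossy.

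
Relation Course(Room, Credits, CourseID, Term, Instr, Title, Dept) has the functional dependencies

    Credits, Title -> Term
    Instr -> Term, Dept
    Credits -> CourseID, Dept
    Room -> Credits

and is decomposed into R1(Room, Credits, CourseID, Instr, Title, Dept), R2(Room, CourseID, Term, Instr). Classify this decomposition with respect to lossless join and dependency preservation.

lossless but not dependency-preserving

Lossless test: (Room, CourseID, Instr)⁺ = {Room, Credits, CourseID, Term, Instr, Dept}, which contains all of one fragment — lossless.
Dependency preservation: the restricted closure of {Credits, Title} across the fragments never reaches {Term}, so Credits, Title → Term cannot be enforced without a join — not preserved.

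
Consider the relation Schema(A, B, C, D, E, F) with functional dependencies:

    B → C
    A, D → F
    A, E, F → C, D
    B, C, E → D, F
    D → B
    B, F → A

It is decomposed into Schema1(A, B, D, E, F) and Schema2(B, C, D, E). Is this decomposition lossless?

Yes

Common attributes: Schema1 ∩ Schema2 = {B, D, E}.
Closure of {B, D, E}: B → C applies, adding C; B, C, E → D, F applies, adding F; B, F → A applies, adding A. So (B, D, E)⁺ = {A, B, C, D, E, F}.
This closure contains every attribute of Schema1, so Schema1 ∩ Schema2 → Schema1. The join is lossless.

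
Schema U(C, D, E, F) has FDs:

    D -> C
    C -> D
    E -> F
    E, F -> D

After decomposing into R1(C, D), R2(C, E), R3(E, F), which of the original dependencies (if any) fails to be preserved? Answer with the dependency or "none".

D → C lies within R1.
C → D lies within R1.
E → F lies within R3.
E, F → D: restricted closure across fragments reaches D.
Every dependency is enforceable on the fragments, so the decomposition is dependency-preserving.

none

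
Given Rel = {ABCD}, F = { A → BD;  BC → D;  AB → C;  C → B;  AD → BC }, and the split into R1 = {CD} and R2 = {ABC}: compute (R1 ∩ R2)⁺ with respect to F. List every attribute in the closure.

R1 ∩ R2 = {C}.
C → B applies, adding B
BC → D applies, adding D
Closure: {BCD}.

BCD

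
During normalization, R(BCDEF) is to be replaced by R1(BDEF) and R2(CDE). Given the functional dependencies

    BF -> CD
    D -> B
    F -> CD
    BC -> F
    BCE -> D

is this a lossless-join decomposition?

No

Common attributes: R1 ∩ R2 = {DE}.
Closure of {DE}: D → B applies, adding B. So (DE)⁺ = {BDE}.
The closure contains neither all of R1 = {BDEF} nor all of R2 = {CDE}, so the common attributes are not a superkey of either fragment. The join is lossy.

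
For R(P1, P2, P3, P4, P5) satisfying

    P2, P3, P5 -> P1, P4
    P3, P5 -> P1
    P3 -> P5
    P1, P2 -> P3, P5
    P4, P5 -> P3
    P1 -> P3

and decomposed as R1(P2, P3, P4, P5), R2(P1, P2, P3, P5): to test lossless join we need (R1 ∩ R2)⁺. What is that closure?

R1 ∩ R2 = {P2, P3, P5}.
P2, P3, P5 → P1, P4 applies, adding P1, P4
Closure: {P1, P2, P3, P4, P5}.

P1, P2, P3, P4, P5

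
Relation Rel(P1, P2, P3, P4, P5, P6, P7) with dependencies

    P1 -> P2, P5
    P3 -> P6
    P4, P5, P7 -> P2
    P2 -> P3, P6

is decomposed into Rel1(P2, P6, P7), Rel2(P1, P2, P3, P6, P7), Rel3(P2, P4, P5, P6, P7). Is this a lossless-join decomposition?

Chase test. Columns are P1, P2, P3, P4, P5, P6, P7; row i has aⱼ where attribute j ∈ Reli, else bᵢⱼ.
Initial tableau (one row per fragment):
  row 1: b11 a2 b13 b14 b15 a6 a7
  row 2: a1 a2 a3 b24 b25 a6 a7
  row 3: b31 a2 b33 a4 a5 a6 a7
Rows 1 and 2 agree on P2; apply P2→P3, P6 and equate their P3, P6 entries.
Rows 1 and 3 agree on P2; apply P2→P3, P6 and equate their P3, P6 entries.
No row becomes fully distinguished — the join is lossy.

No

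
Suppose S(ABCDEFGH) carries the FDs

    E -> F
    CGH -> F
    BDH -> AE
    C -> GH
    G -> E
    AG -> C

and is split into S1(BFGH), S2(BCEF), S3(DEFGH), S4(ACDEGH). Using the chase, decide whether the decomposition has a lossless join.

No

Chase test. Columns are ABCDEFGH; row i has aⱼ where attribute j ∈ Si, else bᵢⱼ.
Initial tableau (one row per fragment):
  row 1: b11 a2 b13 b14 b15 a6 a7 a8
  row 2: b21 a2 a3 b24 a5 a6 b27 b28
  row 3: b31 b32 b33 a4 a5 a6 a7 a8
  row 4: a1 b42 a3 a4 a5 b46 a7 a8
Rows 2 and 4 agree on E; apply E→F and equate their F entries.
Rows 2 and 4 agree on C; apply C→GH and equate their GH entries.
Rows 1 and 2 agree on G; apply G→E and equate their E entries.
No row becomes fully distinguished — the join is lossy.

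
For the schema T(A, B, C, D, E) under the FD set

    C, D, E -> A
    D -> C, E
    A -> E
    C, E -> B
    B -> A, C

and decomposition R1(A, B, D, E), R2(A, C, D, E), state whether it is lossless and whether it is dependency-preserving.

lossless but not dependency-preserving

Lossless test: (A, D, E)⁺ = {A, B, C, D, E}, which contains all of one fragment — lossless.
Dependency preservation: the restricted closure of {C, E} across the fragments never reaches {B}, so C, E → B cannot be enforced without a join — not preserved.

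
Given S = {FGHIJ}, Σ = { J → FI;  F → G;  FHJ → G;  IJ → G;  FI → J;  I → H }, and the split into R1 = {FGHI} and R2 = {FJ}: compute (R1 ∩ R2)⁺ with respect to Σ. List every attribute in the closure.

R1 ∩ R2 = {F}.
F → G applies, adding G
Closure: {FG}.

FG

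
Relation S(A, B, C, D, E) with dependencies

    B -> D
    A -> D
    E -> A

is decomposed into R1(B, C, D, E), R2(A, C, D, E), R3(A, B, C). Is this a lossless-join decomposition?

Yes

Chase test. Columns are A, B, C, D, E; row i has aⱼ where attribute j ∈ Ri, else bᵢⱼ.
Initial tableau (one row per fragment):
  row 1: b11 a2 a3 a4 a5
  row 2: a1 b22 a3 a4 a5
  row 3: a1 a2 a3 b34 b35
Rows 1 and 3 agree on B; apply B→D and equate their D entries.
Rows 1 and 2 agree on E; apply E→A and equate their A entries.
Row 1 is now all distinguished symbols — the join is lossless.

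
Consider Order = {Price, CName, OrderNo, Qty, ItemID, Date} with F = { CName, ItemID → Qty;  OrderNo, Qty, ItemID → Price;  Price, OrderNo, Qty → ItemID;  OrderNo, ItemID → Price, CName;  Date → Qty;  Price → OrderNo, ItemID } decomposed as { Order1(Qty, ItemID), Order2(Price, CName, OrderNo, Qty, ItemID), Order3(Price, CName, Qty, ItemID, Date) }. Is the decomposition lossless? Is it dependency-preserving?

lossless and dependency-preserving

Lossless test (chase): Rows 2 and 3 agree on Price; apply Price→OrderNo, ItemID and equate their OrderNo, ItemID entries. Row 3 is now all distinguished symbols — the join is lossless.
Dependency preservation: every FD's attributes lie within a single fragment, so each can be enforced locally — preserved.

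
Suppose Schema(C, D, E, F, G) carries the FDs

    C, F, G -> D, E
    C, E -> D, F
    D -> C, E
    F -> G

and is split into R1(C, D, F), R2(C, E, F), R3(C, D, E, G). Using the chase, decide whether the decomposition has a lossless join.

Chase test. Columns are C, D, E, F, G; row i has aⱼ where attribute j ∈ Ri, else bᵢⱼ.
Initial tableau (one row per fragment):
  row 1: a1 a2 b13 a4 b15
  row 2: a1 b22 a3 a4 b25
  row 3: a1 a2 a3 b34 a5
Rows 2 and 3 agree on C, E; apply C, E→D, F and equate their D, F entries.
Rows 1 and 2 agree on D; apply D→C, E and equate their C, E entries.
Rows 1 and 2 agree on F; apply F→G and equate their G entries.
Rows 1 and 3 agree on F; apply F→G and equate their G entries.
Row 1 is now all distinguished symbols — the join is lossless.

Yes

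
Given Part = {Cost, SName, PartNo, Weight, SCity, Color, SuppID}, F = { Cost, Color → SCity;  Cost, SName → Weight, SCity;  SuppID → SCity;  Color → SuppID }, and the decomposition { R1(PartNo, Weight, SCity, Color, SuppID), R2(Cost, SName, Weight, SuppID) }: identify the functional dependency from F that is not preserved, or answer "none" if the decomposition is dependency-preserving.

Check Cost, SName → Weight, SCity: no single fragment contains all of {Cost, SName, Weight, SCity}, and the restricted closure of {Cost, SName} across the fragments never reaches {Weight, SCity}.
Cost, Color → SCity is preserved.
SuppID → SCity is preserved.
Color → SuppID is preserved.

Cost, SName → Weight, SCity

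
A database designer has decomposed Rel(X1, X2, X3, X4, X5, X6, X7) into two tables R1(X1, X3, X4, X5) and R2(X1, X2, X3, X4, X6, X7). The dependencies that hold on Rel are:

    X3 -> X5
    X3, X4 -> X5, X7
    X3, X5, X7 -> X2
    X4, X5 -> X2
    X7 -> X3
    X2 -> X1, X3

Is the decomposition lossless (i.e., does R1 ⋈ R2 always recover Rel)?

Common attributes: R1 ∩ R2 = {X1, X3, X4}.
Closure of {X1, X3, X4}: X3 → X5 applies, adding X5; X3, X4 → X5, X7 applies, adding X7; X3, X5, X7 → X2 applies, adding X2. So (X1, X3, X4)⁺ = {X1, X2, X3, X4, X5, X7}.
This closure contains every attribute of R1, so R1 ∩ R2 → R1. The join is lossless.

Yes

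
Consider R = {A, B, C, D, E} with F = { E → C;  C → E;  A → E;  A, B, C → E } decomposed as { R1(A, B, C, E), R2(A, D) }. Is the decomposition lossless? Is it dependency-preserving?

lossy but dependency-preserving

Lossless test: (A)⁺ = {A, C, E}, which is a superkey of neither fragment — lossy.
Dependency preservation: every FD's attributes lie within a single fragment, so each can be enforced locally — preserved.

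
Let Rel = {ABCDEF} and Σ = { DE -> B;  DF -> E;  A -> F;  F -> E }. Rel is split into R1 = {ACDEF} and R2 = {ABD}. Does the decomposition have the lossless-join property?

Yes

Common attributes: R1 ∩ R2 = {AD}.
Closure of {AD}: A → F applies, adding F; F → E applies, adding E; DE → B applies, adding B. So (AD)⁺ = {ABDEF}.
This closure contains every attribute of R2, so R1 ∩ R2 → R2. The join is lossless.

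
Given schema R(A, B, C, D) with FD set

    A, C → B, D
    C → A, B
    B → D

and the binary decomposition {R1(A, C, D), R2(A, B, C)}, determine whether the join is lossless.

Common attributes: R1 ∩ R2 = {A, C}.
Closure of {A, C}: A, C → B, D applies, adding B, D. So (A, C)⁺ = {A, B, C, D}.
This closure contains every attribute of R1, so R1 ∩ R2 → R1. The join is lossless.

Yes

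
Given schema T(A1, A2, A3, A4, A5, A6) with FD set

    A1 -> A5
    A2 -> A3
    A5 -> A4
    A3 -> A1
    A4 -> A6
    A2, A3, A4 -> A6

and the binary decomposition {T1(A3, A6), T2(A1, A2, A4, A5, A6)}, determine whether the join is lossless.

No

Common attributes: T1 ∩ T2 = {A6}.
No dependency enlarges {A6}, so (A6)⁺ = {A6}.
The closure contains neither all of T1 = {A3, A6} nor all of T2 = {A1, A2, A4, A5, A6}, so the common attributes are not a superkey of either fragment. The join is lossy.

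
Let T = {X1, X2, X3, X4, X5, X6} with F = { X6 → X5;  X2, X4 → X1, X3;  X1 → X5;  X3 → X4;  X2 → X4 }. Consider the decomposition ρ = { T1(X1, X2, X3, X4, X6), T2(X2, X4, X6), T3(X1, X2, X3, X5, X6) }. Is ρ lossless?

Chase test. Columns are X1, X2, X3, X4, X5, X6; row i has aⱼ where attribute j ∈ Ti, else bᵢⱼ.
Initial tableau (one row per fragment):
  row 1: a1 a2 a3 a4 b15 a6
  row 2: b21 a2 b23 a4 b25 a6
  row 3: a1 a2 a3 b34 a5 a6
Rows 1 and 2 agree on X6; apply X6→X5 and equate their X5 entries.
Rows 1 and 3 agree on X6; apply X6→X5 and equate their X5 entries.
Rows 1 and 2 agree on X2, X4; apply X2, X4→X1, X3 and equate their X1, X3 entries.
Rows 1 and 3 agree on X3; apply X3→X4 and equate their X4 entries.
Row 1 is now all distinguished symbols — the join is lossless.

Yes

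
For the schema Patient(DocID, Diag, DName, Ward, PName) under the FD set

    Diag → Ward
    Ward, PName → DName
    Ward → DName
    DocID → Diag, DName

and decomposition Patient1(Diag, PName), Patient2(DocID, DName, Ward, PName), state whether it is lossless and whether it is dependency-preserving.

lossy and not dependency-preserving

Lossless test: (PName)⁺ = {PName}, which is a superkey of neither fragment — lossy.
Dependency preservation: the restricted closure of {Diag} across the fragments never reaches {Ward}, so Diag → Ward cannot be enforced without a join — not preserved.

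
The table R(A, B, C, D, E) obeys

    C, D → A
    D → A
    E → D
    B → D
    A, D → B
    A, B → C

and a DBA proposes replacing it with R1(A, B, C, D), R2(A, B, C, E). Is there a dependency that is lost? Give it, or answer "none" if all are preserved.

none

C, D → A lies within R1.
D → A lies within R1.
E → D: restricted closure across fragments reaches D.
B → D lies within R1.
A, D → B lies within R1.
A, B → C lies within R1.
Every dependency is enforceable on the fragments, so the decomposition is dependency-preserving.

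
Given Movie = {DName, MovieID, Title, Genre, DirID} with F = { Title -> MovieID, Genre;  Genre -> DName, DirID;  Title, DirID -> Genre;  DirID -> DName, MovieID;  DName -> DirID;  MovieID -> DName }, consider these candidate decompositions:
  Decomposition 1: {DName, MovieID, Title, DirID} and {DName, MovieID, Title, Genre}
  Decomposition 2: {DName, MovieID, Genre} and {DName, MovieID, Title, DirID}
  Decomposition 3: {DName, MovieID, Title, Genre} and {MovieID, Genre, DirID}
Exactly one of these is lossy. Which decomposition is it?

Decomposition 2

Decomposition 1: common = {DName, MovieID, Title}, closure = {DName, MovieID, Title, Genre, DirID} → lossless.
Decomposition 2: common = {DName, MovieID}, closure = {DName, MovieID, DirID} → lossy.
Decomposition 3: common = {MovieID, Genre}, closure = {DName, MovieID, Genre, DirID} → lossless.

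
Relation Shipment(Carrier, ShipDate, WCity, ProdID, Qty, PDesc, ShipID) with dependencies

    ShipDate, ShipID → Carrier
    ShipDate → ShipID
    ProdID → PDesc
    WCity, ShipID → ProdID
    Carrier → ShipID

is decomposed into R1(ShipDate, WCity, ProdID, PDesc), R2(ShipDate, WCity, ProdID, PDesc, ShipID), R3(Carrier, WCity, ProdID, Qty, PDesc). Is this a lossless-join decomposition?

Chase test. Columns are Carrier, ShipDate, WCity, ProdID, Qty, PDesc, ShipID; row i has aⱼ where attribute j ∈ Ri, else bᵢⱼ.
Initial tableau (one row per fragment):
  row 1: b11 a2 a3 a4 b15 a6 b17
  row 2: b21 a2 a3 a4 b25 a6 a7
  row 3: a1 b32 a3 a4 a5 a6 b37
Rows 1 and 2 agree on ShipDate; apply ShipDate→ShipID and equate their ShipID entries.
Rows 1 and 2 agree on ShipDate, ShipID; apply ShipDate, ShipID→Carrier and equate their Carrier entries.
No row becomes fully distinguished — the join is lossy.

No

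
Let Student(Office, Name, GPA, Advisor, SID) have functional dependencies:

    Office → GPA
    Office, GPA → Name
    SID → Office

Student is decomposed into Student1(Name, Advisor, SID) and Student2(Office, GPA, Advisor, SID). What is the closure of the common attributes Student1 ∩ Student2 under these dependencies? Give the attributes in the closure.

Student1 ∩ Student2 = {Advisor, SID}.
SID → Office applies, adding Office
Office → GPA applies, adding GPA
Office, GPA → Name applies, adding Name
Closure: {Office, Name, GPA, Advisor, SID}.

Office, Name, GPA, Advisor, SID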